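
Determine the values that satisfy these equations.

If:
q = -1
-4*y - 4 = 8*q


Then:
q = -1
y = 1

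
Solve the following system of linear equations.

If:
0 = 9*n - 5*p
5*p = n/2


Then:
n = 0
p = 0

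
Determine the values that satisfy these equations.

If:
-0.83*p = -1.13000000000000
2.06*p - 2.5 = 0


Then:
No Solution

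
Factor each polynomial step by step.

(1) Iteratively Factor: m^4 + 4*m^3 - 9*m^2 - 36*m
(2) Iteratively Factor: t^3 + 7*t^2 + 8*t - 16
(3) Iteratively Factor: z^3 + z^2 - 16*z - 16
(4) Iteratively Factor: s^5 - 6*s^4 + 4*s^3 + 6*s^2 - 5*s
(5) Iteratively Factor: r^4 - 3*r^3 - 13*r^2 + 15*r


(1) = (m + 3)*(m^3 + m^2 - 12*m) = m*(m + 3)*(m^2 + m - 12) = m*(m - 3)*(m + 3)*(m + 4)
(2) = (t + 4)*(t^2 + 3*t - 4) = (t - 1)*(t + 4)*(t + 4)
(3) = (z + 4)*(z^2 - 3*z - 4) = (z + 1)*(z + 4)*(z - 4)
(4) = (s - 1)*(s^4 - 5*s^3 - s^2 + 5*s) = (s - 1)*(s + 1)*(s^3 - 6*s^2 + 5*s) = (s - 5)*(s - 1)*(s + 1)*(s^2 - s) = s*(s - 5)*(s - 1)*(s + 1)*(s - 1)
(5) = (r)*(r^3 - 3*r^2 - 13*r + 15) = r*(r + 3)*(r^2 - 6*r + 5) = r*(r - 1)*(r + 3)*(r - 5)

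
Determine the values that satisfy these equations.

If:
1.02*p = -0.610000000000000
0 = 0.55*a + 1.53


Then:
a = -2.78
p = -0.60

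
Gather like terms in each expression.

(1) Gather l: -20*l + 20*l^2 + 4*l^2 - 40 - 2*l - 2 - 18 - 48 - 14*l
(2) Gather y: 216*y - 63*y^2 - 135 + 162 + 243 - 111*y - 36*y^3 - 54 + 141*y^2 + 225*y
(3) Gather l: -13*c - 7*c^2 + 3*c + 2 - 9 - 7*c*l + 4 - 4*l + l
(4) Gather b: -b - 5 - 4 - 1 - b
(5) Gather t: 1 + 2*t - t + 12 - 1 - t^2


(1) = 24*l^2 - 36*l - 108
(2) = -36*y^3 + 78*y^2 + 330*y + 216
(3) = -7*c^2 - 10*c + l*(-7*c - 3) - 3
(4) = -2*b - 10
(5) = -t^2 + t + 12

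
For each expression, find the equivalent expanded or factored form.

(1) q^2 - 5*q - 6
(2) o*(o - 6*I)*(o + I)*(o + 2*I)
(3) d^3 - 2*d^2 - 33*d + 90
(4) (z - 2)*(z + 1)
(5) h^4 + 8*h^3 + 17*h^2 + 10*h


(1) = (q - 6)*(q + 1)
(2) = o^4 - 3*I*o^3 + 16*o^2 + 12*I*o
(3) = (d - 5)*(d - 3)*(d + 6)
(4) = z^2 - z - 2
(5) = h*(h + 1)*(h + 2)*(h + 5)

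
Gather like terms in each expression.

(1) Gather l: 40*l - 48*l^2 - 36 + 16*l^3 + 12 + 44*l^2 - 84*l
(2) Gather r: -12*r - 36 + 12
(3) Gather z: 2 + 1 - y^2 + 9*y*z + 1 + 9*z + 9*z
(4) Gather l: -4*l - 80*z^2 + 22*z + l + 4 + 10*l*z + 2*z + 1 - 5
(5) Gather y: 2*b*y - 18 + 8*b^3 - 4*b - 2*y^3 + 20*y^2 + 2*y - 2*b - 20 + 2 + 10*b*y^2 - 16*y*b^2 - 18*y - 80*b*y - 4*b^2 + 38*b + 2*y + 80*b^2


(1) = 16*l^3 - 4*l^2 - 44*l - 24
(2) = -12*r - 24
(3) = -y^2 + z*(9*y + 18) + 4
(4) = l*(10*z - 3) - 80*z^2 + 24*z
(5) = 8*b^3 + 76*b^2 + 32*b - 2*y^3 + y^2*(10*b + 20) + y*(-16*b^2 - 78*b - 14) - 36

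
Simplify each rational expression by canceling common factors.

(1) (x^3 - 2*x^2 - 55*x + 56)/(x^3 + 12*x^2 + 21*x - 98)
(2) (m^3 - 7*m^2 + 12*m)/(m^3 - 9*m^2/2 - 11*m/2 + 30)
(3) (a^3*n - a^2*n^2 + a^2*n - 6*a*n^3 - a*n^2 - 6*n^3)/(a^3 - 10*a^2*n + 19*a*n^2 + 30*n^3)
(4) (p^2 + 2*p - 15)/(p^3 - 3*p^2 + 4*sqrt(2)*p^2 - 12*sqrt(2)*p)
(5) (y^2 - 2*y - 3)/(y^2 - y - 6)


(1) = (x^2 - 9*x + 8)/(x^2 + 5*x - 14)
(2) = 2*m/(2*m + 5)
(3) = (a^3*n - a^2*n^2 + a^2*n - 6*a*n^3 - a*n^2 - 6*n^3)/(a^3 - 10*a^2*n + 19*a*n^2 + 30*n^3)
(4) = (p + 5)/(p^2 + 4*sqrt(2)*p)
(5) = (y + 1)/(y + 2)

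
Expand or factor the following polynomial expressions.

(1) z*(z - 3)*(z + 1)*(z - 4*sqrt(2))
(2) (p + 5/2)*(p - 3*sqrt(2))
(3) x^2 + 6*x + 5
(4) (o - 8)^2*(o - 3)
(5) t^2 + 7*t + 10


(1) = z^4 - 4*sqrt(2)*z^3 - 2*z^3 - 3*z^2 + 8*sqrt(2)*z^2 + 12*sqrt(2)*z
(2) = p^2 - 3*sqrt(2)*p + 5*p/2 - 15*sqrt(2)/2
(3) = (x + 1)*(x + 5)
(4) = o^3 - 19*o^2 + 112*o - 192
(5) = (t + 2)*(t + 5)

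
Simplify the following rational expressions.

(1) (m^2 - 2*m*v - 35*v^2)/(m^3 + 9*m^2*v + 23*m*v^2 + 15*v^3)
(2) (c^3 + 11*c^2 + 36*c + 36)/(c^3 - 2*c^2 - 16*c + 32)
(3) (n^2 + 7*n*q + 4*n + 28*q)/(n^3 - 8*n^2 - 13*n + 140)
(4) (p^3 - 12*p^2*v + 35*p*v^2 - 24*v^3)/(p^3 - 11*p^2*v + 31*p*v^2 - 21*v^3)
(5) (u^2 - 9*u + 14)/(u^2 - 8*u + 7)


(1) = (m - 7*v)/(m^2 + 4*m*v + 3*v^2)
(2) = (c^3 + 11*c^2 + 36*c + 36)/(c^3 - 2*c^2 - 16*c + 32)
(3) = (n + 7*q)/(n^2 - 12*n + 35)
(4) = (p - 8*v)/(p - 7*v)
(5) = (u - 2)/(u - 1)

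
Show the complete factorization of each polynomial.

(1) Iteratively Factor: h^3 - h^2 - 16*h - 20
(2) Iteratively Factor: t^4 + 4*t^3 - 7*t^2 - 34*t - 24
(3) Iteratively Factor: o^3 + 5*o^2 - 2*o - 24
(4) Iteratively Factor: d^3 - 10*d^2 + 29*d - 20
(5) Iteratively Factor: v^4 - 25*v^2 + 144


(1) = (h + 2)*(h^2 - 3*h - 10) = (h - 5)*(h + 2)*(h + 2)
(2) = (t - 3)*(t^3 + 7*t^2 + 14*t + 8) = (t - 3)*(t + 2)*(t^2 + 5*t + 4) = (t - 3)*(t + 2)*(t + 4)*(t + 1)
(3) = (o - 2)*(o^2 + 7*o + 12) = (o - 2)*(o + 4)*(o + 3)
(4) = (d - 4)*(d^2 - 6*d + 5) = (d - 5)*(d - 4)*(d - 1)
(5) = (v - 4)*(v^3 + 4*v^2 - 9*v - 36) = (v - 4)*(v + 4)*(v^2 - 9) = (v - 4)*(v + 3)*(v + 4)*(v - 3)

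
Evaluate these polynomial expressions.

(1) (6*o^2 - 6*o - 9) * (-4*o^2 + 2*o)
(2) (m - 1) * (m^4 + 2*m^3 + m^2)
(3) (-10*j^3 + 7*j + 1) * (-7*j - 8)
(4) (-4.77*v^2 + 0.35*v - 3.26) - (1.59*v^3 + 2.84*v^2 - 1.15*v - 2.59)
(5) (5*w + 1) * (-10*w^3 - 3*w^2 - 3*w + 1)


(1) = -24*o^4 + 36*o^3 + 24*o^2 - 18*o
(2) = m^5 + m^4 - m^3 - m^2
(3) = 70*j^4 + 80*j^3 - 49*j^2 - 63*j - 8
(4) = -1.59*v^3 - 7.61*v^2 + 1.5*v - 0.67
(5) = -50*w^4 - 25*w^3 - 18*w^2 + 2*w + 1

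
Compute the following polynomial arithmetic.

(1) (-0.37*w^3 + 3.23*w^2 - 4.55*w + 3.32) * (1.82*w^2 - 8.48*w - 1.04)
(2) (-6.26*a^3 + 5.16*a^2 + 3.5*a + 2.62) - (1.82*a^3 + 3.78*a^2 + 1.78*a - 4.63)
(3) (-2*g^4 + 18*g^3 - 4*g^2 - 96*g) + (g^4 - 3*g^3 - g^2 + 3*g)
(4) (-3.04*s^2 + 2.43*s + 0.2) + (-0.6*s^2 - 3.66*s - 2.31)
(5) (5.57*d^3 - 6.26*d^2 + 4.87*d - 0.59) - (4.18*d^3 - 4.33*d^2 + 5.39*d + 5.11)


(1) = -0.6734*w^5 + 9.0162*w^4 - 35.2866*w^3 + 41.2672*w^2 - 23.4216*w - 3.4528
(2) = -8.08*a^3 + 1.38*a^2 + 1.72*a + 7.25
(3) = -g^4 + 15*g^3 - 5*g^2 - 93*g
(4) = -3.64*s^2 - 1.23*s - 2.11
(5) = 1.39*d^3 - 1.93*d^2 - 0.52*d - 5.7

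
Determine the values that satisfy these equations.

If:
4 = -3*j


Then:
j = -4/3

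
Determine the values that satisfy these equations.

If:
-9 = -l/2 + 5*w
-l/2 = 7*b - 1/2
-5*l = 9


Then:
b = 1/5
l = -9/5
w = -99/50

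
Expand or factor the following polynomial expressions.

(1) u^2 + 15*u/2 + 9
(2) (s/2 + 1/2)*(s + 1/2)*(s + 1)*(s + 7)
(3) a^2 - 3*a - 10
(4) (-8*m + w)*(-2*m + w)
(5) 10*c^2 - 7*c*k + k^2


(1) = (u + 3/2)*(u + 6)
(2) = s^4/2 + 19*s^3/4 + 39*s^2/4 + 29*s/4 + 7/4
(3) = (a - 5)*(a + 2)
(4) = 16*m^2 - 10*m*w + w^2
(5) = (-5*c + k)*(-2*c + k)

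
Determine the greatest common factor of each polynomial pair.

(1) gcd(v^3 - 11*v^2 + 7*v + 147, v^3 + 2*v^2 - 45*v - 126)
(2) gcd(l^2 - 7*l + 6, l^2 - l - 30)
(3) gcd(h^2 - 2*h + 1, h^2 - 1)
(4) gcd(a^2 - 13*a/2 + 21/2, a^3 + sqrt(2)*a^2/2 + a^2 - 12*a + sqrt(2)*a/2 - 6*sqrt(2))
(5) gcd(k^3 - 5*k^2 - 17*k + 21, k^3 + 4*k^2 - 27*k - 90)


(1) = gcd((v - 7)^2*(v + 3), (v - 7)*(v + 3)*(v + 6)) = v^2 - 4*v - 21
(2) = l - 6
(3) = gcd((h - 1)^2, (h - 1)*(h + 1)) = h - 1
(4) = a - 3
(5) = k + 3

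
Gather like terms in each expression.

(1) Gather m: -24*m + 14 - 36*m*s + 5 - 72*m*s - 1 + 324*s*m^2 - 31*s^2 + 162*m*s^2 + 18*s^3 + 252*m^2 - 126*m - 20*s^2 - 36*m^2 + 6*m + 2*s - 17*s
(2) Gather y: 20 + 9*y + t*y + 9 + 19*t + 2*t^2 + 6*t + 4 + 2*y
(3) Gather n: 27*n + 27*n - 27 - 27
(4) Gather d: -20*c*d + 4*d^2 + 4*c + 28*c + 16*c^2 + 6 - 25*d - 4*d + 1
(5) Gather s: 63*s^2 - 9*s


(1) = m^2*(324*s + 216) + m*(162*s^2 - 108*s - 144) + 18*s^3 - 51*s^2 - 15*s + 18
(2) = 2*t^2 + 25*t + y*(t + 11) + 33
(3) = 54*n - 54
(4) = 16*c^2 + 32*c + 4*d^2 + d*(-20*c - 29) + 7
(5) = 63*s^2 - 9*s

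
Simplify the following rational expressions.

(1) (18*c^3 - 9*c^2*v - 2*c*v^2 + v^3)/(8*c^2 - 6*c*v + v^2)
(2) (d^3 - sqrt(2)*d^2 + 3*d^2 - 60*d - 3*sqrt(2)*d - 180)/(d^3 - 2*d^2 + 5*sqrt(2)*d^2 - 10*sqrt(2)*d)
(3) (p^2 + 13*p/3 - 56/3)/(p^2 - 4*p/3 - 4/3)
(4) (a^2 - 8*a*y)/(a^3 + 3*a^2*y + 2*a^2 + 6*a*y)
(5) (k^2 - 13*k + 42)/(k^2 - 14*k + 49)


(1) = (-9*c^2 + v^2)/(-4*c + v)
(2) = (d^2 + d*(3 - 6*sqrt(2)) - 18*sqrt(2))/(d^2 - 2*d)
(3) = (3*p^2 + 13*p - 56)/(3*p^2 - 4*p - 4)
(4) = (a - 8*y)/(a^2 + 3*a*y + 2*a + 6*y)
(5) = (k - 6)/(k - 7)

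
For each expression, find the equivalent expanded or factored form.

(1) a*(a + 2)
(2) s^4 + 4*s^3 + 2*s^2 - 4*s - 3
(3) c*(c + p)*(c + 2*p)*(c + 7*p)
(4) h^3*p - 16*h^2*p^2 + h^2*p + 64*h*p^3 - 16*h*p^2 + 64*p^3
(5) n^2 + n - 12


(1) = a^2 + 2*a
(2) = (s - 1)*(s + 1)^2*(s + 3)
(3) = c^4 + 10*c^3*p + 23*c^2*p^2 + 14*c*p^3
(4) = (h - 8*p)^2*(h*p + p)
(5) = (n - 3)*(n + 4)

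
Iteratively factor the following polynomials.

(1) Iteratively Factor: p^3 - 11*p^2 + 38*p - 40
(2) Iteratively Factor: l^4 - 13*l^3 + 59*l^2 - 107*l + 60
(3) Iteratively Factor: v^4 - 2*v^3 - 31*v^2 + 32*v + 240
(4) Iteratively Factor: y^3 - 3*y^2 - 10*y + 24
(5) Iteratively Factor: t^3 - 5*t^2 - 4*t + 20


(1) = (p - 2)*(p^2 - 9*p + 20) = (p - 4)*(p - 2)*(p - 5)
(2) = (l - 3)*(l^3 - 10*l^2 + 29*l - 20) = (l - 4)*(l - 3)*(l^2 - 6*l + 5) = (l - 4)*(l - 3)*(l - 1)*(l - 5)
(3) = (v - 5)*(v^3 + 3*v^2 - 16*v - 48) = (v - 5)*(v + 3)*(v^2 - 16) = (v - 5)*(v - 4)*(v + 3)*(v + 4)
(4) = (y - 4)*(y^2 + y - 6) = (y - 4)*(y - 2)*(y + 3)
(5) = (t - 5)*(t^2 - 4) = (t - 5)*(t - 2)*(t + 2)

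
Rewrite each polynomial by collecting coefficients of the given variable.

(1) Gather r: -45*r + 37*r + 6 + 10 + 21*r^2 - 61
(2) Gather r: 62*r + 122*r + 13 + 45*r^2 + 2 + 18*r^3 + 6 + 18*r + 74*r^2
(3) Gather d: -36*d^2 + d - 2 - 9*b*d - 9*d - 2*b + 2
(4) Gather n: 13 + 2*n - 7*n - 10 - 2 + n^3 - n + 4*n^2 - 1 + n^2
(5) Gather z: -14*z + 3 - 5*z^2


(1) = 21*r^2 - 8*r - 45
(2) = 18*r^3 + 119*r^2 + 202*r + 21
(3) = -2*b - 36*d^2 + d*(-9*b - 8)
(4) = n^3 + 5*n^2 - 6*n
(5) = -5*z^2 - 14*z + 3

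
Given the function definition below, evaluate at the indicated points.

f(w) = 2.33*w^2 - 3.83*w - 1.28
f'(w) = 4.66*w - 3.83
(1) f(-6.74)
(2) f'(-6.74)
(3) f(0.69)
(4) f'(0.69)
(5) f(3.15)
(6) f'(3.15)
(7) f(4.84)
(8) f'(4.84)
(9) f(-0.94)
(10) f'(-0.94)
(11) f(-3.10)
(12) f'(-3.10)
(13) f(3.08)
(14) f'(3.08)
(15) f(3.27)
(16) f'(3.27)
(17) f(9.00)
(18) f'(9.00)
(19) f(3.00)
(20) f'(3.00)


(1) = 130.38
(2) = -35.24
(3) = -2.81
(4) = -0.61
(5) = 9.77
(6) = 10.85
(7) = 34.76
(8) = 18.72
(9) = 4.38
(10) = -8.21
(11) = 32.98
(12) = -18.28
(13) = 9.03
(14) = 10.52
(15) = 11.11
(16) = 11.41
(17) = 152.98
(18) = 38.11
(19) = 8.20
(20) = 10.15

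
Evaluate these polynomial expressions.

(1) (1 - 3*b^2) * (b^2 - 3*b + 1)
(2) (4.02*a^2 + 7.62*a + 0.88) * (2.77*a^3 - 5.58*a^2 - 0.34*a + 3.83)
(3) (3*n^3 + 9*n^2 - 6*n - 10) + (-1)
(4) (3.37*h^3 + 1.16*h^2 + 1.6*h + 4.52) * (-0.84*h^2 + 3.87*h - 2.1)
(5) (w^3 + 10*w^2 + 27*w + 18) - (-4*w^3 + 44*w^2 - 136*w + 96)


(1) = -3*b^4 + 9*b^3 - 2*b^2 - 3*b + 1
(2) = 11.1354*a^5 - 1.3242*a^4 - 41.4488*a^3 + 7.8954*a^2 + 28.8854*a + 3.3704
(3) = 3*n^3 + 9*n^2 - 6*n - 11
(4) = -2.8308*h^5 + 12.0675*h^4 - 3.9318*h^3 - 0.0408*h^2 + 14.1324*h - 9.492
(5) = 5*w^3 - 34*w^2 + 163*w - 78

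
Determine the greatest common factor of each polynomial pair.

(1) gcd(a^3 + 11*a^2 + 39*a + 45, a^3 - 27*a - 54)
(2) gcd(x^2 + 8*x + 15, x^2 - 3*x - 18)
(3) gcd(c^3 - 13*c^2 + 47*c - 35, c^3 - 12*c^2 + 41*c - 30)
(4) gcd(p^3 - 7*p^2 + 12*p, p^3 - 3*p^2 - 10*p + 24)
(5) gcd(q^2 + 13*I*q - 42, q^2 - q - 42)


(1) = gcd((a + 3)^2*(a + 5), (a - 6)*(a + 3)^2) = a^2 + 6*a + 9
(2) = x + 3
(3) = gcd((c - 7)*(c - 5)*(c - 1), (c - 6)*(c - 5)*(c - 1)) = c^2 - 6*c + 5
(4) = p - 4
(5) = gcd((q + 6*I)*(q + 7*I), (q - 7)*(q + 6)) = 1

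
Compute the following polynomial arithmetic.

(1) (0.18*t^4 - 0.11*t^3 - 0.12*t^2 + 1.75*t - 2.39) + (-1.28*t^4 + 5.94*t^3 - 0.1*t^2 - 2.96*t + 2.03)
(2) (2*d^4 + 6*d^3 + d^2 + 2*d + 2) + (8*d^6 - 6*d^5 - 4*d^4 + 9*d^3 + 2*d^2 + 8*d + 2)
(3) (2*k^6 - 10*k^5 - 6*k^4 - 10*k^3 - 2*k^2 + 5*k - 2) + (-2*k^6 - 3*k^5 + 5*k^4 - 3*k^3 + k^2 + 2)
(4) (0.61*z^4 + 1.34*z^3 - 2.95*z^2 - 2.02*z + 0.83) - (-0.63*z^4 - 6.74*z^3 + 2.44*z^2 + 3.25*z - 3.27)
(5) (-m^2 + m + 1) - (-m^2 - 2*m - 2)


(1) = -1.1*t^4 + 5.83*t^3 - 0.22*t^2 - 1.21*t - 0.36
(2) = 8*d^6 - 6*d^5 - 2*d^4 + 15*d^3 + 3*d^2 + 10*d + 4
(3) = -13*k^5 - k^4 - 13*k^3 - k^2 + 5*k
(4) = 1.24*z^4 + 8.08*z^3 - 5.39*z^2 - 5.27*z + 4.1
(5) = 3*m + 3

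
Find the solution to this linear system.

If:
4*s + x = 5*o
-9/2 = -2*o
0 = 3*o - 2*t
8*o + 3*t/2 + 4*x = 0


Then:
o = 9/4
s = 1089/256
t = 27/8
x = -369/64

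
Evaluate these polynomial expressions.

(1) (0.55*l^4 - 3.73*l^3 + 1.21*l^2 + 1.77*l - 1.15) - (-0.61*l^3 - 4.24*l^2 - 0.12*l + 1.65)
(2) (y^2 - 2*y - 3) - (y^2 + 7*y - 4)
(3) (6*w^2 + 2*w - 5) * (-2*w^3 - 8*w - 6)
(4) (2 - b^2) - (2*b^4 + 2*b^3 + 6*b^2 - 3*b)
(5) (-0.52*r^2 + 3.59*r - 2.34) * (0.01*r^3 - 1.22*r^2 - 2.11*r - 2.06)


(1) = 0.55*l^4 - 3.12*l^3 + 5.45*l^2 + 1.89*l - 2.8
(2) = 1 - 9*y
(3) = -12*w^5 - 4*w^4 - 38*w^3 - 52*w^2 + 28*w + 30
(4) = -2*b^4 - 2*b^3 - 7*b^2 + 3*b + 2
(5) = -0.0052*r^5 + 0.6703*r^4 - 3.306*r^3 - 3.6489*r^2 - 2.458*r + 4.8204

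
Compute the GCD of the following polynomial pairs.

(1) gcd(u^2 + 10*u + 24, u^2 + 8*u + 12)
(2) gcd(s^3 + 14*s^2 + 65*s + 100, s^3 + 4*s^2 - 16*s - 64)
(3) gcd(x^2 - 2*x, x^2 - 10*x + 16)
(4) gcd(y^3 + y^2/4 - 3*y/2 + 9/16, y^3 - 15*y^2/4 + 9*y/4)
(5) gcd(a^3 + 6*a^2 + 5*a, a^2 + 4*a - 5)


(1) = gcd((u + 4)*(u + 6), (u + 2)*(u + 6)) = u + 6
(2) = s + 4
(3) = x - 2
(4) = y - 3/4
(5) = a + 5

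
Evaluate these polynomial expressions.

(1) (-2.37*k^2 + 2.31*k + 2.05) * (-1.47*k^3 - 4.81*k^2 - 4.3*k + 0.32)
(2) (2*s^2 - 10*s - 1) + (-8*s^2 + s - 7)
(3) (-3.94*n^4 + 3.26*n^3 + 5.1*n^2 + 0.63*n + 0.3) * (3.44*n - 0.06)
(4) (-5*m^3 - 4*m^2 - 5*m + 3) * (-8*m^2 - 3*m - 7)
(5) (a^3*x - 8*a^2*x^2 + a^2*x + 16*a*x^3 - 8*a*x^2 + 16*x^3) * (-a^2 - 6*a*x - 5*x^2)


(1) = 3.4839*k^5 + 8.004*k^4 - 3.9336*k^3 - 20.5519*k^2 - 8.0758*k + 0.656
(2) = -6*s^2 - 9*s - 8
(3) = -13.5536*n^5 + 11.4508*n^4 + 17.3484*n^3 + 1.8612*n^2 + 0.9942*n - 0.018
(4) = 40*m^5 + 47*m^4 + 87*m^3 + 19*m^2 + 26*m - 21
(5) = -a^5*x + 2*a^4*x^2 - a^4*x + 27*a^3*x^3 + 2*a^3*x^2 - 56*a^2*x^4 + 27*a^2*x^3 - 80*a*x^5 - 56*a*x^4 - 80*x^5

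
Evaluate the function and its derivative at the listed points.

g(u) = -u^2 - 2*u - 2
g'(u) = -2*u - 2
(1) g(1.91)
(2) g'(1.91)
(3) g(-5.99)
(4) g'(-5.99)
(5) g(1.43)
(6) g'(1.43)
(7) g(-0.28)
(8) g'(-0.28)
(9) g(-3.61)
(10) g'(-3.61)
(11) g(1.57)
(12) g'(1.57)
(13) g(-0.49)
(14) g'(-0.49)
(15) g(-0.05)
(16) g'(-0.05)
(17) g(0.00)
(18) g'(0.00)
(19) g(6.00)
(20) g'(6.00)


(1) = -9.47
(2) = -5.82
(3) = -25.90
(4) = 9.98
(5) = -6.90
(6) = -4.86
(7) = -1.52
(8) = -1.44
(9) = -7.81
(10) = 5.22
(11) = -7.60
(12) = -5.14
(13) = -1.26
(14) = -1.02
(15) = -1.90
(16) = -1.90
(17) = -2.00
(18) = -2.00
(19) = -50.00
(20) = -14.00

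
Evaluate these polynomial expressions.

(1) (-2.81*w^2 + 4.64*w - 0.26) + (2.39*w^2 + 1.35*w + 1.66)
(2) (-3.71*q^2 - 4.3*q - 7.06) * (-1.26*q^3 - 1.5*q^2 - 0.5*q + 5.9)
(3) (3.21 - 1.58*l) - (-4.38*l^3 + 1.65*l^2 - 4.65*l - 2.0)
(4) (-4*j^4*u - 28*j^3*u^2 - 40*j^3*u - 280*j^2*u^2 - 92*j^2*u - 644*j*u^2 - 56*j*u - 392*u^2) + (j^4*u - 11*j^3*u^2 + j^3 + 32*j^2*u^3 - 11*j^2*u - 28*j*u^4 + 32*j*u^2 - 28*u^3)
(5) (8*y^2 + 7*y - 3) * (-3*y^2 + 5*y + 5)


(1) = -0.42*w^2 + 5.99*w + 1.4
(2) = 4.6746*q^5 + 10.983*q^4 + 17.2006*q^3 - 9.149*q^2 - 21.84*q - 41.654
(3) = 4.38*l^3 - 1.65*l^2 + 3.07*l + 5.21
(4) = -3*j^4*u - 39*j^3*u^2 - 40*j^3*u + j^3 + 32*j^2*u^3 - 280*j^2*u^2 - 103*j^2*u - 28*j*u^4 - 612*j*u^2 - 56*j*u - 28*u^3 - 392*u^2
(5) = -24*y^4 + 19*y^3 + 84*y^2 + 20*y - 15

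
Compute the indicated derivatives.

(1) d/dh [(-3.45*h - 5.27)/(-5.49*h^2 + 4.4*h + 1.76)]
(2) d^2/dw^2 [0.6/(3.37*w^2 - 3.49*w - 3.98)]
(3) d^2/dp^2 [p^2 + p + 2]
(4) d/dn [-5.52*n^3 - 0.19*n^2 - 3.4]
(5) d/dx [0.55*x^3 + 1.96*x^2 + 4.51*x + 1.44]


(1) = (-18.9405*h^2 - 57.8646*h + 17.116)/(30.1401*h^4 - 48.312*h^3 + 0.0352*h^2 + 15.488*h + 3.0976)
(2) = (13.62828*w^2 - 14.11356*w - 0.6*(6.74*w - 3.49)*(13.48*w - 6.98) - 16.09512)/(-3.37*w^2 + 3.49*w + 3.98)^3
(3) = 2
(4) = n*(-16.56*n - 0.38)
(5) = 1.65*x^2 + 3.92*x + 4.51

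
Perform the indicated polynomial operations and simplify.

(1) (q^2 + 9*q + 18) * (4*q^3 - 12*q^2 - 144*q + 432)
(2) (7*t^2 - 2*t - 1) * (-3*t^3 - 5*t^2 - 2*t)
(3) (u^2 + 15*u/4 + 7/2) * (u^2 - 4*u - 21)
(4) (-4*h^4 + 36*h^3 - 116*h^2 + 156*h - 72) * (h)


(1) = 4*q^5 + 24*q^4 - 180*q^3 - 1080*q^2 + 1296*q + 7776
(2) = -21*t^5 - 29*t^4 - t^3 + 9*t^2 + 2*t
(3) = u^4 - u^3/4 - 65*u^2/2 - 371*u/4 - 147/2
(4) = -4*h^5 + 36*h^4 - 116*h^3 + 156*h^2 - 72*h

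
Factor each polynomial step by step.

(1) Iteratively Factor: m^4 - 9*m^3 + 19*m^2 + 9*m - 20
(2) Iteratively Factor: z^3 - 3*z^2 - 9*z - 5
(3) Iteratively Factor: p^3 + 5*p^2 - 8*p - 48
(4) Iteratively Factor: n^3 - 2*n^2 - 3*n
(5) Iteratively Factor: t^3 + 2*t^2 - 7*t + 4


(1) = (m + 1)*(m^3 - 10*m^2 + 29*m - 20) = (m - 4)*(m + 1)*(m^2 - 6*m + 5) = (m - 5)*(m - 4)*(m + 1)*(m - 1)
(2) = (z + 1)*(z^2 - 4*z - 5) = (z + 1)^2*(z - 5)
(3) = (p + 4)*(p^2 + p - 12) = (p + 4)^2*(p - 3)
(4) = (n)*(n^2 - 2*n - 3) = n*(n - 3)*(n + 1)
(5) = (t - 1)*(t^2 + 3*t - 4) = (t - 1)^2*(t + 4)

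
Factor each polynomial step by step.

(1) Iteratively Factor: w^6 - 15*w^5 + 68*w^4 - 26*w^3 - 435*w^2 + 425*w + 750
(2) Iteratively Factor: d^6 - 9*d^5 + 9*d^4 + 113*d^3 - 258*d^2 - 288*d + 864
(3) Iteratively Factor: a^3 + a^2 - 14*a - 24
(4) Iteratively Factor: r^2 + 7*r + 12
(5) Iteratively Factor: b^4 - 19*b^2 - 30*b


(1) = (w - 5)*(w^5 - 10*w^4 + 18*w^3 + 64*w^2 - 115*w - 150) = (w - 5)^2*(w^4 - 5*w^3 - 7*w^2 + 29*w + 30) = (w - 5)^2*(w + 1)*(w^3 - 6*w^2 - w + 30) = (w - 5)^2*(w - 3)*(w + 1)*(w^2 - 3*w - 10) = (w - 5)^3*(w - 3)*(w + 1)*(w + 2)
(2) = (d - 4)*(d^5 - 5*d^4 - 11*d^3 + 69*d^2 + 18*d - 216) = (d - 4)*(d + 3)*(d^4 - 8*d^3 + 13*d^2 + 30*d - 72) = (d - 4)*(d - 3)*(d + 3)*(d^3 - 5*d^2 - 2*d + 24) = (d - 4)*(d - 3)*(d + 2)*(d + 3)*(d^2 - 7*d + 12) = (d - 4)*(d - 3)^2*(d + 2)*(d + 3)*(d - 4)
(3) = (a + 2)*(a^2 - a - 12) = (a + 2)*(a + 3)*(a - 4)
(4) = (r + 4)*(r + 3)
(5) = (b + 2)*(b^3 - 2*b^2 - 15*b) = (b + 2)*(b + 3)*(b^2 - 5*b) = b*(b + 2)*(b + 3)*(b - 5)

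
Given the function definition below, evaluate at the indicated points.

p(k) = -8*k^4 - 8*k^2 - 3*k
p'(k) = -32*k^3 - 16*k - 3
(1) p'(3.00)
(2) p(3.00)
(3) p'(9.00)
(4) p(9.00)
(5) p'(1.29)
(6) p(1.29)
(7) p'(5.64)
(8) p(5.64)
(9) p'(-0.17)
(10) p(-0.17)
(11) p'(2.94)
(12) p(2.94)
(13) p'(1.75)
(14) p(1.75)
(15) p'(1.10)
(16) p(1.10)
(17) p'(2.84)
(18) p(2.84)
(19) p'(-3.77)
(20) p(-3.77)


(1) = -915.00
(2) = -729.00
(3) = -23475.00
(4) = -53163.00
(5) = -92.33
(6) = -39.34
(7) = -5834.24
(8) = -8366.20
(9) = -0.12
(10) = 0.27
(11) = -863.23
(12) = -675.66
(13) = -202.50
(14) = -104.78
(15) = -63.19
(16) = -24.69
(17) = -781.44
(18) = -593.48
(19) = 1771.96
(20) = -1718.45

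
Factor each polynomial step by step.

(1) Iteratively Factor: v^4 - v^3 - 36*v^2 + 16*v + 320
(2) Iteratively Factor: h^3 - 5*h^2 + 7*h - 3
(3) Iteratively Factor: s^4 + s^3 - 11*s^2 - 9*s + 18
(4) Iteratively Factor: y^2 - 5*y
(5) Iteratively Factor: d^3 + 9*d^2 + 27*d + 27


(1) = (v - 4)*(v^3 + 3*v^2 - 24*v - 80) = (v - 4)*(v + 4)*(v^2 - v - 20) = (v - 4)*(v + 4)^2*(v - 5)
(2) = (h - 3)*(h^2 - 2*h + 1) = (h - 3)*(h - 1)*(h - 1)
(3) = (s + 2)*(s^3 - s^2 - 9*s + 9) = (s + 2)*(s + 3)*(s^2 - 4*s + 3) = (s - 1)*(s + 2)*(s + 3)*(s - 3)
(4) = (y)*(y - 5)
(5) = (d + 3)*(d^2 + 6*d + 9) = (d + 3)^2*(d + 3)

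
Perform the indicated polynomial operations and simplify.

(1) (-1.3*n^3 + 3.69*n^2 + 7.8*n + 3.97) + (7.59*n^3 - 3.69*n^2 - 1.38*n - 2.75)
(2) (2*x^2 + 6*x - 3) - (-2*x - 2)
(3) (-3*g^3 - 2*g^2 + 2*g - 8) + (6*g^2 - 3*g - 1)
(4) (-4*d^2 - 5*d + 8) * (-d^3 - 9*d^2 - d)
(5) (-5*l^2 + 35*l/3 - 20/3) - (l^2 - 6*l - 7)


(1) = 6.29*n^3 + 6.42*n + 1.22
(2) = 2*x^2 + 8*x - 1
(3) = -3*g^3 + 4*g^2 - g - 9
(4) = 4*d^5 + 41*d^4 + 41*d^3 - 67*d^2 - 8*d
(5) = -6*l^2 + 53*l/3 + 1/3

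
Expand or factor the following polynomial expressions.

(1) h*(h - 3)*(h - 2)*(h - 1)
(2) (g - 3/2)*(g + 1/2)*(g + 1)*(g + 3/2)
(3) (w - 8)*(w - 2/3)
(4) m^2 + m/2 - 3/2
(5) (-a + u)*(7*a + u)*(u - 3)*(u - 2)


(1) = h^4 - 6*h^3 + 11*h^2 - 6*h
(2) = g^4 + 3*g^3/2 - 7*g^2/4 - 27*g/8 - 9/8
(3) = w^2 - 26*w/3 + 16/3
(4) = (m - 1)*(m + 3/2)
(5) = -7*a^2*u^2 + 35*a^2*u - 42*a^2 + 6*a*u^3 - 30*a*u^2 + 36*a*u + u^4 - 5*u^3 + 6*u^2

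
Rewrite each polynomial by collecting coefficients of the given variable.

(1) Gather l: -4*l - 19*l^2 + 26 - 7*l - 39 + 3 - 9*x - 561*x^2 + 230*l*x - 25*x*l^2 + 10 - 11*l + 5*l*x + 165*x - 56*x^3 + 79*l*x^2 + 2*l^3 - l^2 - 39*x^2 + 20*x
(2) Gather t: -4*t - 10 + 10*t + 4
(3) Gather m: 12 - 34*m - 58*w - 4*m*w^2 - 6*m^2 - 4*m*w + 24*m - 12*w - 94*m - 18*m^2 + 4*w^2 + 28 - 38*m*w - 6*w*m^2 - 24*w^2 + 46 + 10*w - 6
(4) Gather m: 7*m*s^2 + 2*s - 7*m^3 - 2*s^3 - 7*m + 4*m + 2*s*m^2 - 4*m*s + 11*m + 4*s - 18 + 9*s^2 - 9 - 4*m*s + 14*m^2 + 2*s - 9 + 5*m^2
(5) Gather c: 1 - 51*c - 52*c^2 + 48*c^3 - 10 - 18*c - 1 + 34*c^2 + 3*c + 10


(1) = 2*l^3 + l^2*(-25*x - 20) + l*(79*x^2 + 235*x - 22) - 56*x^3 - 600*x^2 + 176*x
(2) = 6*t - 6
(3) = m^2*(-6*w - 24) + m*(-4*w^2 - 42*w - 104) - 20*w^2 - 60*w + 80
(4) = -7*m^3 + m^2*(2*s + 19) + m*(7*s^2 - 8*s + 8) - 2*s^3 + 9*s^2 + 8*s - 36
(5) = 48*c^3 - 18*c^2 - 66*c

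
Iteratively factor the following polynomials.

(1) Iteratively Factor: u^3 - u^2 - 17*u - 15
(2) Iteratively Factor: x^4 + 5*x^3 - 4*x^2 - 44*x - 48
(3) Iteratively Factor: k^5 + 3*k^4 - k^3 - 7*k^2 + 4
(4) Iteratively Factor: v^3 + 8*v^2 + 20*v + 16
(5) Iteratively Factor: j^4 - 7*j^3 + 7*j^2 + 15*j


(1) = (u + 1)*(u^2 - 2*u - 15) = (u + 1)*(u + 3)*(u - 5)
(2) = (x + 4)*(x^3 + x^2 - 8*x - 12) = (x + 2)*(x + 4)*(x^2 - x - 6) = (x + 2)^2*(x + 4)*(x - 3)
(3) = (k + 1)*(k^4 + 2*k^3 - 3*k^2 - 4*k + 4) = (k + 1)*(k + 2)*(k^3 - 3*k + 2) = (k - 1)*(k + 1)*(k + 2)*(k^2 + k - 2) = (k - 1)^2*(k + 1)*(k + 2)*(k + 2)
(4) = (v + 4)*(v^2 + 4*v + 4) = (v + 2)*(v + 4)*(v + 2)
(5) = (j)*(j^3 - 7*j^2 + 7*j + 15) = j*(j + 1)*(j^2 - 8*j + 15) = j*(j - 3)*(j + 1)*(j - 5)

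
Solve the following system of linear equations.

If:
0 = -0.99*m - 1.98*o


Then:
m = -2.0*o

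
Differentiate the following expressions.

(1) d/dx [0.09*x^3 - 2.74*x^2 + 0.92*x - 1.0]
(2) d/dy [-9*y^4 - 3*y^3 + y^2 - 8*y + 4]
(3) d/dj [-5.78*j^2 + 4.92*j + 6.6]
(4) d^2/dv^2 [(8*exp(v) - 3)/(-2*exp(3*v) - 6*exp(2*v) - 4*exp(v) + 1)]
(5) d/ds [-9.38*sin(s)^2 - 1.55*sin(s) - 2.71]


(1) = 0.27*x^2 - 5.48*x + 0.92
(2) = -36*y^3 - 9*y^2 + 2*y - 8
(3) = 4.92 - 11.56*j
(4) = (-128*exp(6*v) - 180*exp(5*v) + 364*exp(4*v) + 464*exp(3*v) - 18*exp(2*v) + 88*exp(v) + 4)*exp(v)/(8*exp(9*v) + 72*exp(8*v) + 264*exp(7*v) + 492*exp(6*v) + 456*exp(5*v) + 132*exp(4*v) - 74*exp(3*v) - 30*exp(2*v) + 12*exp(v) - 1)
(5) = -(18.76*sin(s) + 1.55)*cos(s)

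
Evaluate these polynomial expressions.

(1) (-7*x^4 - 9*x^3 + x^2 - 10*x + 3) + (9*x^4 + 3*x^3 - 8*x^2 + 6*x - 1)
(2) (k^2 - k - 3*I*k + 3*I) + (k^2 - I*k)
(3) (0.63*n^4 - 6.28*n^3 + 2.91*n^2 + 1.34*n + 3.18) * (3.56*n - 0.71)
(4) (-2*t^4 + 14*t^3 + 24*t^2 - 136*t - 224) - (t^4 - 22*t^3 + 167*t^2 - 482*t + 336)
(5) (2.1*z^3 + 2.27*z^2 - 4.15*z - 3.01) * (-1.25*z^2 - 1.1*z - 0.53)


(1) = 2*x^4 - 6*x^3 - 7*x^2 - 4*x + 2
(2) = 2*k^2 - k - 4*I*k + 3*I
(3) = 2.2428*n^5 - 22.8041*n^4 + 14.8184*n^3 + 2.7043*n^2 + 10.3694*n - 2.2578
(4) = -3*t^4 + 36*t^3 - 143*t^2 + 346*t - 560
(5) = -2.625*z^5 - 5.1475*z^4 + 1.5775*z^3 + 7.1244*z^2 + 5.5105*z + 1.5953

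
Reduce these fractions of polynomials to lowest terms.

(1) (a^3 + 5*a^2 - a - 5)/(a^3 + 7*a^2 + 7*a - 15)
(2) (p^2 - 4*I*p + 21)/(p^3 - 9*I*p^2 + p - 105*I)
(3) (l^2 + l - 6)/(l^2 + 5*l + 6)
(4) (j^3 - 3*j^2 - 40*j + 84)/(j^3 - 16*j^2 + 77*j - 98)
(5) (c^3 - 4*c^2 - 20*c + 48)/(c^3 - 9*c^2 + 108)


(1) = (a + 1)/(a + 3)
(2) = 1/(p - 5*I)
(3) = (l - 2)/(l + 2)
(4) = (j + 6)/(j - 7)
(5) = (c^2 + 2*c - 8)/(c^2 - 3*c - 18)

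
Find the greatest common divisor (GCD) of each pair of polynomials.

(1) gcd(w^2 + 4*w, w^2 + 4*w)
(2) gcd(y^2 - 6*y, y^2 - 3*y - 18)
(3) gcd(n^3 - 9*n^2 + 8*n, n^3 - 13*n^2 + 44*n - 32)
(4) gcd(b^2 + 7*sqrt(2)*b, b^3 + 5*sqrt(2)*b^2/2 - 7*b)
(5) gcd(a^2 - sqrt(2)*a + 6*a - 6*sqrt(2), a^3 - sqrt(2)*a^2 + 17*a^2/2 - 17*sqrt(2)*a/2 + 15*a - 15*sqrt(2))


(1) = w^2 + 4*w
(2) = gcd(y*(y - 6), (y - 6)*(y + 3)) = y - 6
(3) = gcd(n*(n - 8)*(n - 1), (n - 8)*(n - 4)*(n - 1)) = n^2 - 9*n + 8
(4) = gcd(b*(b + 7*sqrt(2)), b*(b - sqrt(2))*(b + 7*sqrt(2)/2)) = b
(5) = a^2 + a*(6 - sqrt(2)) - 6*sqrt(2)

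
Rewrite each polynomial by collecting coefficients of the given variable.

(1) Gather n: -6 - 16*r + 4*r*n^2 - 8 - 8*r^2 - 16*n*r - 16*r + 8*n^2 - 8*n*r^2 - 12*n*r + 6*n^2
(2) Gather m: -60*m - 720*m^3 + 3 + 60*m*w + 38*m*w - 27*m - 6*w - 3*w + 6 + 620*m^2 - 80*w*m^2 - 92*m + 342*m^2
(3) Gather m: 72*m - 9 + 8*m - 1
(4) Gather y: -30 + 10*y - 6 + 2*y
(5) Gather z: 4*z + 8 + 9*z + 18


(1) = n^2*(4*r + 14) + n*(-8*r^2 - 28*r) - 8*r^2 - 32*r - 14
(2) = -720*m^3 + m^2*(962 - 80*w) + m*(98*w - 179) - 9*w + 9
(3) = 80*m - 10
(4) = 12*y - 36
(5) = 13*z + 26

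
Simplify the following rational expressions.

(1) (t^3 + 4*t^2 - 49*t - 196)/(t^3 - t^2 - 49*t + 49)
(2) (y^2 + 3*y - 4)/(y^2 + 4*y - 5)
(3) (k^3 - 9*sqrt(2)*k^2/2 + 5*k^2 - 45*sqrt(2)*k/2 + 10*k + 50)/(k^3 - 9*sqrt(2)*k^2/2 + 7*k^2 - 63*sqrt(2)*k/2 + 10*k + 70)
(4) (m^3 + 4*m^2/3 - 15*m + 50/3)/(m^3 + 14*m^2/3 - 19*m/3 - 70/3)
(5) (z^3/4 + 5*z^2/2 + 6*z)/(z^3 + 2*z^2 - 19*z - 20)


(1) = (t + 4)/(t - 1)
(2) = (y + 4)/(y + 5)
(3) = (4*k + 20)/(4*k + 28)
(4) = (3*m^2 - 11*m + 10)/(3*m^2 - m - 14)
(5) = (z^3 + 10*z^2 + 24*z)/(4*z^3 + 8*z^2 - 76*z - 80)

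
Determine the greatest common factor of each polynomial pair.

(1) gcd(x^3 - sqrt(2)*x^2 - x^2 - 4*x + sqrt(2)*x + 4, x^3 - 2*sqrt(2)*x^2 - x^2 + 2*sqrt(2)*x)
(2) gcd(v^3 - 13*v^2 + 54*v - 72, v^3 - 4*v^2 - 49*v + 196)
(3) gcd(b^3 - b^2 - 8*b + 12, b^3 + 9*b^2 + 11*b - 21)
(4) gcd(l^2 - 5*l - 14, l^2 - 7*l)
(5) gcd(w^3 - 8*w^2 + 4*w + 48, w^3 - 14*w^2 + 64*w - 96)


(1) = gcd((x - 1)*(x - 2*sqrt(2))*(x + sqrt(2)), x*(x - 1)*(x - 2*sqrt(2))) = x^2 + x*(-2*sqrt(2) - 1) + 2*sqrt(2)
(2) = gcd((v - 6)*(v - 4)*(v - 3), (v - 7)*(v - 4)*(v + 7)) = v - 4
(3) = gcd((b - 2)^2*(b + 3), (b - 1)*(b + 3)*(b + 7)) = b + 3
(4) = l - 7
(5) = w^2 - 10*w + 24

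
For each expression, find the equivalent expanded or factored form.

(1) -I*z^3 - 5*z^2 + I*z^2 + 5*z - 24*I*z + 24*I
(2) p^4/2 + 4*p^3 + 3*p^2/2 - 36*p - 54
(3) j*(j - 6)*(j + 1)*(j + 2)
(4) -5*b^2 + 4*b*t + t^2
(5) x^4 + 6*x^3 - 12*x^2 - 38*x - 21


(1) = (z - 8*I)*(z + 3*I)*(-I*z + I)
(2) = (p/2 + 1)*(p - 3)*(p + 3)*(p + 6)
(3) = j^4 - 3*j^3 - 16*j^2 - 12*j
(4) = (-b + t)*(5*b + t)
(5) = (x - 3)*(x + 1)^2*(x + 7)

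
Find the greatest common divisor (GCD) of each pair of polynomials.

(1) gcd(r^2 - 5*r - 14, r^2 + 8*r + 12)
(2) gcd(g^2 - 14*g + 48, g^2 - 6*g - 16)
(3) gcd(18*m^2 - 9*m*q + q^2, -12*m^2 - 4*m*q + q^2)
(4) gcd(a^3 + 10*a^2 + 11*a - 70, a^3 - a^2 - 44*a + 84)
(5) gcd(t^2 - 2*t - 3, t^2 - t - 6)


(1) = gcd((r - 7)*(r + 2), (r + 2)*(r + 6)) = r + 2
(2) = gcd((g - 8)*(g - 6), (g - 8)*(g + 2)) = g - 8
(3) = gcd((-6*m + q)*(-3*m + q), (-6*m + q)*(2*m + q)) = -6*m + q
(4) = gcd((a - 2)*(a + 5)*(a + 7), (a - 6)*(a - 2)*(a + 7)) = a^2 + 5*a - 14
(5) = gcd((t - 3)*(t + 1), (t - 3)*(t + 2)) = t - 3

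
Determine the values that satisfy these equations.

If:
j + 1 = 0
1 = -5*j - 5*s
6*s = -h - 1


Then:
h = -29/5
j = -1
s = 4/5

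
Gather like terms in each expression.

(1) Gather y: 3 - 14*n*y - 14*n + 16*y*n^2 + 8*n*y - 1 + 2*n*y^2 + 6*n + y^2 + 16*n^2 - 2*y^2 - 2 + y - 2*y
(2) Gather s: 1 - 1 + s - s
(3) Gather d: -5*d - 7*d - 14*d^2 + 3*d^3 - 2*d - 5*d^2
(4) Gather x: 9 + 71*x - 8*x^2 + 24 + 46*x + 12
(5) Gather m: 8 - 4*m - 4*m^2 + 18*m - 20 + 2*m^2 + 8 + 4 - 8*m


(1) = 16*n^2 - 8*n + y^2*(2*n - 1) + y*(16*n^2 - 6*n - 1)
(2) = 0
(3) = 3*d^3 - 19*d^2 - 14*d
(4) = -8*x^2 + 117*x + 45
(5) = -2*m^2 + 6*m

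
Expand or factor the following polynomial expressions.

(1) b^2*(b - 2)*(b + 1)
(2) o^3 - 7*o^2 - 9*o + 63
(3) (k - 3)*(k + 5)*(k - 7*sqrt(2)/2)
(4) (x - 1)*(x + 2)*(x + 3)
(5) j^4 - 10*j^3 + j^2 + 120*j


(1) = b^4 - b^3 - 2*b^2
(2) = (o - 7)*(o - 3)*(o + 3)
(3) = k^3 - 7*sqrt(2)*k^2/2 + 2*k^2 - 15*k - 7*sqrt(2)*k + 105*sqrt(2)/2
(4) = x^3 + 4*x^2 + x - 6
(5) = j*(j - 8)*(j - 5)*(j + 3)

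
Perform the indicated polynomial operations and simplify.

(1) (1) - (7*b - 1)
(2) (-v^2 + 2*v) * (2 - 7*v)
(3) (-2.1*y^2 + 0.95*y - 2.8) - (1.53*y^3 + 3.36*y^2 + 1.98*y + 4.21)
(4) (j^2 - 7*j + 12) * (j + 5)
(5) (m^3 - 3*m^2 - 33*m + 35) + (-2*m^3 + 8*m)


(1) = 2 - 7*b
(2) = 7*v^3 - 16*v^2 + 4*v
(3) = -1.53*y^3 - 5.46*y^2 - 1.03*y - 7.01
(4) = j^3 - 2*j^2 - 23*j + 60
(5) = -m^3 - 3*m^2 - 25*m + 35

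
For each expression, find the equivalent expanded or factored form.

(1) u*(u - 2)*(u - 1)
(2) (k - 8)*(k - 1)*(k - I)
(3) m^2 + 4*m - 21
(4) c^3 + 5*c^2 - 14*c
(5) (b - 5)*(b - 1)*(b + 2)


(1) = u^3 - 3*u^2 + 2*u
(2) = k^3 - 9*k^2 - I*k^2 + 8*k + 9*I*k - 8*I
(3) = (m - 3)*(m + 7)
(4) = c*(c - 2)*(c + 7)
(5) = b^3 - 4*b^2 - 7*b + 10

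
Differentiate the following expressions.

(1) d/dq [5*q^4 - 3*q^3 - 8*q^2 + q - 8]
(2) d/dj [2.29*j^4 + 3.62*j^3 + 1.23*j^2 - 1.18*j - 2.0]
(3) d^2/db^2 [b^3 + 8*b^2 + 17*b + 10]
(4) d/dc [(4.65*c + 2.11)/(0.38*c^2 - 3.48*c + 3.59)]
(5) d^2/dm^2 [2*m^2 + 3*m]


(1) = 20*q^3 - 9*q^2 - 16*q + 1
(2) = 9.16*j^3 + 10.86*j^2 + 2.46*j - 1.18
(3) = 6*b + 16
(4) = (-1.767*c^2 - 1.6036*c + 24.0363)/(0.1444*c^4 - 2.6448*c^3 + 14.8388*c^2 - 24.9864*c + 12.8881)
(5) = 4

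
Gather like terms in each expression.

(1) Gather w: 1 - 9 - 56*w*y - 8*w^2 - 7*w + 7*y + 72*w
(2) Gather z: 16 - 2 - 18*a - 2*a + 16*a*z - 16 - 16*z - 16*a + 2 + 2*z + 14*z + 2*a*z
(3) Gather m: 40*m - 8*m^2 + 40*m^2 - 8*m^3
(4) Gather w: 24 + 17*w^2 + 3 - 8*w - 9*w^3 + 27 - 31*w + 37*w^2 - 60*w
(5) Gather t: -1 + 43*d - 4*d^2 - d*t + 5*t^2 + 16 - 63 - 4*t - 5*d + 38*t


(1) = -8*w^2 + w*(65 - 56*y) + 7*y - 8
(2) = 18*a*z - 36*a
(3) = -8*m^3 + 32*m^2 + 40*m
(4) = -9*w^3 + 54*w^2 - 99*w + 54
(5) = -4*d^2 + 38*d + 5*t^2 + t*(34 - d) - 48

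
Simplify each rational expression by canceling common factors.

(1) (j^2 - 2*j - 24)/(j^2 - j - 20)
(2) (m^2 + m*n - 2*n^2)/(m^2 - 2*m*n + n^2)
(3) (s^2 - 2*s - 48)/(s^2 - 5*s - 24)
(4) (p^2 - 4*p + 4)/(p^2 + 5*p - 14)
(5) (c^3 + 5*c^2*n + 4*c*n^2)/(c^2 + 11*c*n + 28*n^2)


(1) = (j - 6)/(j - 5)
(2) = (m + 2*n)/(m - n)
(3) = (s + 6)/(s + 3)
(4) = (p - 2)/(p + 7)
(5) = (c^2 + c*n)/(c + 7*n)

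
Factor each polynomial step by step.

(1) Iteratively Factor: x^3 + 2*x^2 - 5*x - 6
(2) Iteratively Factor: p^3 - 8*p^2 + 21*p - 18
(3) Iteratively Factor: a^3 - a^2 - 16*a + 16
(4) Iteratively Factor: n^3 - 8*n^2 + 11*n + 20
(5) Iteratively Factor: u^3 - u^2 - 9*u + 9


(1) = (x - 2)*(x^2 + 4*x + 3) = (x - 2)*(x + 1)*(x + 3)
(2) = (p - 2)*(p^2 - 6*p + 9) = (p - 3)*(p - 2)*(p - 3)
(3) = (a + 4)*(a^2 - 5*a + 4) = (a - 4)*(a + 4)*(a - 1)
(4) = (n - 5)*(n^2 - 3*n - 4) = (n - 5)*(n - 4)*(n + 1)
(5) = (u - 1)*(u^2 - 9) = (u - 3)*(u - 1)*(u + 3)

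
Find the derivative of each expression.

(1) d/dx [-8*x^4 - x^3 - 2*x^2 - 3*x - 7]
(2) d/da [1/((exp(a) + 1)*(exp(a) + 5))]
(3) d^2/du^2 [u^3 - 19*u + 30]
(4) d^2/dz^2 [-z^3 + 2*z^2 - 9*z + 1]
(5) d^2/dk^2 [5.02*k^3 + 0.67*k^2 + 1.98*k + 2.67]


(1) = -32*x^3 - 3*x^2 - 4*x - 3
(2) = 2*(-exp(a) - 3)*exp(a)/(exp(4*a) + 12*exp(3*a) + 46*exp(2*a) + 60*exp(a) + 25)
(3) = 6*u
(4) = 4 - 6*z
(5) = 30.12*k + 1.34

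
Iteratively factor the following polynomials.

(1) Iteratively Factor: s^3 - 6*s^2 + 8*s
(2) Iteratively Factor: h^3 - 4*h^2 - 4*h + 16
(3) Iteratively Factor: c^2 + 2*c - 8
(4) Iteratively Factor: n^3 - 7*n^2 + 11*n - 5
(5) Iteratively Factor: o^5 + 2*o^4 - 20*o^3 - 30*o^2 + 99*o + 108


(1) = (s - 2)*(s^2 - 4*s) = (s - 4)*(s - 2)*(s)
(2) = (h - 2)*(h^2 - 2*h - 8) = (h - 4)*(h - 2)*(h + 2)
(3) = (c + 4)*(c - 2)
(4) = (n - 1)*(n^2 - 6*n + 5) = (n - 5)*(n - 1)*(n - 1)
(5) = (o + 3)*(o^4 - o^3 - 17*o^2 + 21*o + 36) = (o - 3)*(o + 3)*(o^3 + 2*o^2 - 11*o - 12) = (o - 3)*(o + 3)*(o + 4)*(o^2 - 2*o - 3) = (o - 3)^2*(o + 3)*(o + 4)*(o + 1)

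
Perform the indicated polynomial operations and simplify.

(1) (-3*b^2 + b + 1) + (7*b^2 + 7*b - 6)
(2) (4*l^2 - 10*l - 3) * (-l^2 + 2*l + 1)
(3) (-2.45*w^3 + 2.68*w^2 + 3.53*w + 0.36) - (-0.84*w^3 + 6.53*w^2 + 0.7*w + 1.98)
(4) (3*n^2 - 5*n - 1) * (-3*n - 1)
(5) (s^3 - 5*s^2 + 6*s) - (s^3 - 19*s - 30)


(1) = 4*b^2 + 8*b - 5
(2) = -4*l^4 + 18*l^3 - 13*l^2 - 16*l - 3
(3) = -1.61*w^3 - 3.85*w^2 + 2.83*w - 1.62
(4) = -9*n^3 + 12*n^2 + 8*n + 1
(5) = -5*s^2 + 25*s + 30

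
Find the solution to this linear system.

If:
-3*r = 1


Then:
r = -1/3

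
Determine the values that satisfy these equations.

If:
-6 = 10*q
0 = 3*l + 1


Then:
l = -1/3
q = -3/5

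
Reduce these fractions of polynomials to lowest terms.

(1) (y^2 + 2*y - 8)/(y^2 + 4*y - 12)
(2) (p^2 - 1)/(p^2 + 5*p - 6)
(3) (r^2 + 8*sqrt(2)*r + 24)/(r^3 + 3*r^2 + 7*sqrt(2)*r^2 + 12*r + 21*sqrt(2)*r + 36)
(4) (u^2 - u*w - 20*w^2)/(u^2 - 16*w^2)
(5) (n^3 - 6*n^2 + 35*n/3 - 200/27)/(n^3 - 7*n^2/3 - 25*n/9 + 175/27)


(1) = (y + 4)/(y + 6)
(2) = (p + 1)/(p + 6)
(3) = (r + 2*sqrt(2))/(r^2 + r*(sqrt(2) + 3) + 3*sqrt(2))
(4) = (u - 5*w)/(u - 4*w)
(5) = (9*n^2 - 39*n + 40)/(9*n^2 - 6*n - 35)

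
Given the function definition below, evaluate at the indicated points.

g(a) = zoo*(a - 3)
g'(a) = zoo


g(a) = zoo*(a - 3)
g'(a) = zoo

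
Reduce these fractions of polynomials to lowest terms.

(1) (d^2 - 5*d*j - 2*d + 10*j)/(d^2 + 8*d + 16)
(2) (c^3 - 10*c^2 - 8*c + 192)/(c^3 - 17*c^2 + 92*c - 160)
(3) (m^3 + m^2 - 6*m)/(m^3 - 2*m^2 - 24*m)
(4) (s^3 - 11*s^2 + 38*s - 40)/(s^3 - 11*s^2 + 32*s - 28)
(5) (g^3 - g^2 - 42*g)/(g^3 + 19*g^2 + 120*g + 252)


(1) = (d^2 - 5*d*j - 2*d + 10*j)/(d^2 + 8*d + 16)
(2) = (c^2 - 2*c - 24)/(c^2 - 9*c + 20)
(3) = (m^2 + m - 6)/(m^2 - 2*m - 24)
(4) = (s^2 - 9*s + 20)/(s^2 - 9*s + 14)
(5) = (g^2 - 7*g)/(g^2 + 13*g + 42)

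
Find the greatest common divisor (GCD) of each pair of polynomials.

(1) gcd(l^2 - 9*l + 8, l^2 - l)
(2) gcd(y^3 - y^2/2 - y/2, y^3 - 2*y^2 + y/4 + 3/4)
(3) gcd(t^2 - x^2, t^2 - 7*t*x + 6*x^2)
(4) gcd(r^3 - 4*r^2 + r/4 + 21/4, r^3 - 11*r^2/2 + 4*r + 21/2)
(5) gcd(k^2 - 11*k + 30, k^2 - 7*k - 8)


(1) = l - 1
(2) = y^2 - y/2 - 1/2
(3) = gcd((t - x)*(t + x), (t - 6*x)*(t - x)) = -t + x
(4) = gcd((r - 7/2)*(r - 3/2)*(r + 1), (r - 7/2)*(r - 3)*(r + 1)) = r^2 - 5*r/2 - 7/2
(5) = gcd((k - 6)*(k - 5), (k - 8)*(k + 1)) = 1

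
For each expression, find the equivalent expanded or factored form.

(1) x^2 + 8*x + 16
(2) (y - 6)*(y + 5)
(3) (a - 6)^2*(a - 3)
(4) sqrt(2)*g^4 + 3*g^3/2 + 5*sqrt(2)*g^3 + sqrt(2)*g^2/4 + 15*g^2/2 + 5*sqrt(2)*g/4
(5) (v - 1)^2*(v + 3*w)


(1) = (x + 4)^2
(2) = y^2 - y - 30
(3) = a^3 - 15*a^2 + 72*a - 108
(4) = g*(g + 5)*(g + sqrt(2)/2)*(sqrt(2)*g + 1/2)
(5) = v^3 + 3*v^2*w - 2*v^2 - 6*v*w + v + 3*w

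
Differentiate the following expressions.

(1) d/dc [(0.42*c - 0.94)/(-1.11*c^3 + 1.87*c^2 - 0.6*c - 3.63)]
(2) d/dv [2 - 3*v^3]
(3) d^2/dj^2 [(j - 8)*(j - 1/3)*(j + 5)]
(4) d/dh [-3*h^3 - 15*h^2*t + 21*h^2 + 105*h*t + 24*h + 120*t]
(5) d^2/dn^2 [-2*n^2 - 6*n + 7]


(1) = (0.9324*c^3 - 3.9156*c^2 + 3.5156*c - 2.0886)/(1.2321*c^6 - 4.1514*c^5 + 4.8289*c^4 + 5.8146*c^3 - 13.2162*c^2 + 4.356*c + 13.1769)
(2) = -9*v^2
(3) = 6*j - 20/3
(4) = -9*h^2 - 30*h*t + 42*h + 105*t + 24
(5) = -4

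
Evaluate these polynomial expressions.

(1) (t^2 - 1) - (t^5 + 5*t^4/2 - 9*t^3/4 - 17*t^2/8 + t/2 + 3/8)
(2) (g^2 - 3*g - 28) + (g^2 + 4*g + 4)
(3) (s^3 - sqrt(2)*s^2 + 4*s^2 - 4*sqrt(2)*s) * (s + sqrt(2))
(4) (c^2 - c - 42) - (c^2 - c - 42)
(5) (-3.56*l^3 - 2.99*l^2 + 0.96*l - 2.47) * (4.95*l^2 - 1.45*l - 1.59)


(1) = -t^5 - 5*t^4/2 + 9*t^3/4 + 25*t^2/8 - t/2 - 11/8
(2) = 2*g^2 + g - 24
(3) = s^4 + 4*s^3 - 2*s^2 - 8*s
(4) = 0
(5) = -17.622*l^5 - 9.6385*l^4 + 14.7479*l^3 - 8.8644*l^2 + 2.0551*l + 3.9273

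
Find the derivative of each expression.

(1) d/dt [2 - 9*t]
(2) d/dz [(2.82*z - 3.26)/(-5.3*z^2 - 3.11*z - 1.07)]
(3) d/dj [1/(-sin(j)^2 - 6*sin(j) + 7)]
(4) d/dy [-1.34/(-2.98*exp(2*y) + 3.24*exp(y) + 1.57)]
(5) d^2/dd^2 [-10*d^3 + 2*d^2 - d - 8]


(1) = -9
(2) = (14.946*z^2 - 34.556*z - 13.156)/(28.09*z^4 + 32.966*z^3 + 21.0141*z^2 + 6.6554*z + 1.1449)
(3) = 2*(sin(j) + 3)*cos(j)/(sin(j)^2 + 6*sin(j) - 7)^2
(4) = (4.3416 - 7.9864*exp(y))*exp(y)/(-2.98*exp(2*y) + 3.24*exp(y) + 1.57)^2
(5) = 4 - 60*d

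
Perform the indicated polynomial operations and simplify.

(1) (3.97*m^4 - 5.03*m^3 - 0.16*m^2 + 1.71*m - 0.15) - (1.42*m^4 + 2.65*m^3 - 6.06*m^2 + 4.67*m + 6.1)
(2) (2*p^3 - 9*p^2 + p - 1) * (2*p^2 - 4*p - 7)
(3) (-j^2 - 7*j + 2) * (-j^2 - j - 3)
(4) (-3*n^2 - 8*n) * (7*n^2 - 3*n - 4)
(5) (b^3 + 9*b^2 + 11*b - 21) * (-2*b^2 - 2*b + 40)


(1) = 2.55*m^4 - 7.68*m^3 + 5.9*m^2 - 2.96*m - 6.25
(2) = 4*p^5 - 26*p^4 + 24*p^3 + 57*p^2 - 3*p + 7
(3) = j^4 + 8*j^3 + 8*j^2 + 19*j - 6
(4) = -21*n^4 - 47*n^3 + 36*n^2 + 32*n
(5) = -2*b^5 - 20*b^4 + 380*b^2 + 482*b - 840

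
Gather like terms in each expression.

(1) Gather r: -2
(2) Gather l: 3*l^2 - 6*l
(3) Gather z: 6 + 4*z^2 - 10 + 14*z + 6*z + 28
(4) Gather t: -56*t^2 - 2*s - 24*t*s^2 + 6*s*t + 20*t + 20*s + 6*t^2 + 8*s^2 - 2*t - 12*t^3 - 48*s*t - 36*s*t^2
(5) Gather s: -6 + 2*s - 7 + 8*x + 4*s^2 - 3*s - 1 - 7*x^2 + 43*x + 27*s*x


(1) = -2
(2) = 3*l^2 - 6*l
(3) = 4*z^2 + 20*z + 24
(4) = 8*s^2 + 18*s - 12*t^3 + t^2*(-36*s - 50) + t*(-24*s^2 - 42*s + 18)
(5) = 4*s^2 + s*(27*x - 1) - 7*x^2 + 51*x - 14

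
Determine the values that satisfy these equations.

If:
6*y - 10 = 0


Then:
y = 5/3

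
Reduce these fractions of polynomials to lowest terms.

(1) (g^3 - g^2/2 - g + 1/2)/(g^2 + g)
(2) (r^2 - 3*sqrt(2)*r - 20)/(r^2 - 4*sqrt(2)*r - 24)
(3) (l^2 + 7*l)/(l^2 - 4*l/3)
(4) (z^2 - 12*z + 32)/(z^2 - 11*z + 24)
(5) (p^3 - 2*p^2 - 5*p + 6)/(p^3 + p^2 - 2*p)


(1) = (2*g^2 - 3*g + 1)/(2*g)
(2) = (r - 5*sqrt(2))/(r - 6*sqrt(2))
(3) = (3*l + 21)/(3*l - 4)
(4) = (z - 4)/(z - 3)
(5) = (p - 3)/p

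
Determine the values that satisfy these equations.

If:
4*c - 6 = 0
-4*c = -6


Then:
c = 3/2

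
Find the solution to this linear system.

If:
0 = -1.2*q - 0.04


Then:
q = -0.03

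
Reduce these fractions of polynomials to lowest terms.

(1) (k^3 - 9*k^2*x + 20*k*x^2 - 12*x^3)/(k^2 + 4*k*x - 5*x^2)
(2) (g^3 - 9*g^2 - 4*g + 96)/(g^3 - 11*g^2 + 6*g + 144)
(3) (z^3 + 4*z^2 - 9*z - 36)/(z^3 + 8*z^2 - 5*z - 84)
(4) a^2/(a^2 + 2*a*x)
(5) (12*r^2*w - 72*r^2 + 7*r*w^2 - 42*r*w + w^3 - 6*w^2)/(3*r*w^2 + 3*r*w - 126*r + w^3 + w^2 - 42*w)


(1) = (k^2 - 8*k*x + 12*x^2)/(k + 5*x)
(2) = (g - 4)/(g - 6)
(3) = (z + 3)/(z + 7)
(4) = a/(a + 2*x)
(5) = (4*r + w)/(w + 7)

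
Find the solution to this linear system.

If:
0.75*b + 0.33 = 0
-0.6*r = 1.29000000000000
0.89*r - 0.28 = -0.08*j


Then:
b = -0.44
j = 27.42
r = -2.15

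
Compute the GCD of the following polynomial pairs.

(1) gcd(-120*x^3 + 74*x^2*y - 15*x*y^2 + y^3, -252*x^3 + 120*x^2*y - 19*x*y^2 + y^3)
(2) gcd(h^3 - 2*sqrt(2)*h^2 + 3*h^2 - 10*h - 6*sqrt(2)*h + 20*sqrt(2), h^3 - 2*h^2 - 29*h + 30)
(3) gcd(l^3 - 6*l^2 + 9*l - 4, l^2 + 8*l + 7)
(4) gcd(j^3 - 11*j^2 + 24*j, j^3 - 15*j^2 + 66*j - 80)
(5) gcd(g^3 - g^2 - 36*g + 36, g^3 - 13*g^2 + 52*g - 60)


(1) = 6*x - y
(2) = h + 5
(3) = gcd((l - 4)*(l - 1)^2, (l + 1)*(l + 7)) = 1
(4) = j - 8
(5) = gcd((g - 6)*(g - 1)*(g + 6), (g - 6)*(g - 5)*(g - 2)) = g - 6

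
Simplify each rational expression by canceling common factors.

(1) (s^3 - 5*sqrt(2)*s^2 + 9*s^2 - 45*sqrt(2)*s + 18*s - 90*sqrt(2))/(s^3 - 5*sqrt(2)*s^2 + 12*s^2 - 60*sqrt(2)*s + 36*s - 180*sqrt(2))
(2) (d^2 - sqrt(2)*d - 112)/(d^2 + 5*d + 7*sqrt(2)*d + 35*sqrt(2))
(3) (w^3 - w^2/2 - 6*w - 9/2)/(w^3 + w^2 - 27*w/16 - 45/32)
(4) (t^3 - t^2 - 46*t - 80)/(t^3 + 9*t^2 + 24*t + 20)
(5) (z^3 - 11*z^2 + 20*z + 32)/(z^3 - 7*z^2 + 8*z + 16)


(1) = (s + 3)/(s + 6)
(2) = (d - 8*sqrt(2))/(d + 5)
(3) = (16*w^2 - 32*w - 48)/(16*w^2 - 8*w - 15)
(4) = (t - 8)/(t + 2)
(5) = (z - 8)/(z - 4)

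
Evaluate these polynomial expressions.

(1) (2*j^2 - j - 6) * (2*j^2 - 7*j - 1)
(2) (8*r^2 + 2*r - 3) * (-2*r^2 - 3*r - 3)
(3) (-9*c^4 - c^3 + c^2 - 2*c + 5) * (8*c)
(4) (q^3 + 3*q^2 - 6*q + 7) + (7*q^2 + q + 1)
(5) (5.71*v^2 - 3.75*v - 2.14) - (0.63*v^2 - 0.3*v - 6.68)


(1) = 4*j^4 - 16*j^3 - 7*j^2 + 43*j + 6
(2) = -16*r^4 - 28*r^3 - 24*r^2 + 3*r + 9
(3) = -72*c^5 - 8*c^4 + 8*c^3 - 16*c^2 + 40*c
(4) = q^3 + 10*q^2 - 5*q + 8
(5) = 5.08*v^2 - 3.45*v + 4.54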